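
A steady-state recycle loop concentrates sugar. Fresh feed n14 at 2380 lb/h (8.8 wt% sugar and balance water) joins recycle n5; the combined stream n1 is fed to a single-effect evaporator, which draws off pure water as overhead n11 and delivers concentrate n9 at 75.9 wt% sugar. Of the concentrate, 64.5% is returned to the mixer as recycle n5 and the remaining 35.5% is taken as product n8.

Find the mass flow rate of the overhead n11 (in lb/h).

2104 lb/h

Overall sugar balance (none leaves overhead): sugar in fresh feed = sugar in product, i.e. 2380×0.088 = (1−0.645)·n9·0.759.
n9 = 209.44/(0.759×0.355) = 777.3 lb/h.
Recycle n5 = 0.645×777.3 = 501.36 lb/h.
Combined feed n1 = 2380 + 501.36 = 2881.4 lb/h.
Overhead n11 = n1 − n9 = 2881.4 − 777.3 = 2104.1 lb/h.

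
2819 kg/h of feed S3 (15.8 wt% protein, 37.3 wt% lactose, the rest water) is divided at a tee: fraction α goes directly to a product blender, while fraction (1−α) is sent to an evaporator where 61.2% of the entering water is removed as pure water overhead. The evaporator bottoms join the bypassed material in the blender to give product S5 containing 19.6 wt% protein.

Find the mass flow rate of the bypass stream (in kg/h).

914.9 kg/h

All 2819×0.158 = 445.4 kg/h of protein reaches S5, so S5 = 445.4/0.196 = 2272.5 kg/h and vapour = 546.54 kg/h.
The evaporator receives (1−α)·2819 of feed at 0.469 water and removes 0.612 of that water:
0.612×0.469×(1−α)×2819 = 546.54
(1−α) = 546.54/809.13 = 0.6755;  α = 0.3245.
Bypass flow = 0.3245×2819 = 914.86 kg/h.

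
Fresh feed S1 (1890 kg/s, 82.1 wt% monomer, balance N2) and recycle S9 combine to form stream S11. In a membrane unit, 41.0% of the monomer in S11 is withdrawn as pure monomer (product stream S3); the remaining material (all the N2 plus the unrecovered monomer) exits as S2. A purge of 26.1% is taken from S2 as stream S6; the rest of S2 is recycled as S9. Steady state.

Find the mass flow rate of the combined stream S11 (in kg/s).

4047 kg/s

N2 enters only via S1 and leaves only via the purge: 1890×0.179 = 0.261×(N2 in S2), and the membrane unit passes all N2, so N2 in S11 = N2 in S2 = 1296.2 kg/s.
monomer in S11: m_A = 1890×0.821 + (1−0.261)·(1−0.410)·m_A, so m_A = 1551.7/0.5640 = 2751.3 kg/s.
S11 = 2751.3 + 1296.2 = 4047.5 kg/s.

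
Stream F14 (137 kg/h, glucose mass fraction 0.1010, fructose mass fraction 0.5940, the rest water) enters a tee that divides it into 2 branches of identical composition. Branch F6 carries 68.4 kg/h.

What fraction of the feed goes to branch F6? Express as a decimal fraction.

0.499

Fraction to F6 = 68.4/137 = 0.4993.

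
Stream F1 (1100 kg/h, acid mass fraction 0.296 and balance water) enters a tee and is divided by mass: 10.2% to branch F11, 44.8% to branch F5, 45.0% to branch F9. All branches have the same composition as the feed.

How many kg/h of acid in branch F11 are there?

33.21 kg/h

Branch F11 total = 0.102×1100 = 112.2 kg/h.
acid in F11 = 0.296×112.2 = 33.211 kg/h.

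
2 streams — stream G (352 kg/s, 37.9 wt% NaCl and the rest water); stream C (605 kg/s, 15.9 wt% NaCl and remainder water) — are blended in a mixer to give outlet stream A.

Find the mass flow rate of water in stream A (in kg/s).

727.4 kg/s

water out = water in = 352×0.621 + 605×0.841 = 727.4 kg/s.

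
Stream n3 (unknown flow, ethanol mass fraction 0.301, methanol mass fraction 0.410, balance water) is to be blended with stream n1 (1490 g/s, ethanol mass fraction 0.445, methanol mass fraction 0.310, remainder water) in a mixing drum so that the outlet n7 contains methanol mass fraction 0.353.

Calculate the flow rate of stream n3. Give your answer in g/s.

Let n3 be the unknown flow. Total out = 1490 + n3.
methanol balance: 461.9 + 0.410·n3 = 0.353·(1490 + n3)
(0.410 − 0.353)·n3 = 0.353×1490 − 461.9 = 64.07
n3 = 64.07 / 0.057 = 1124 g/s

1124 g/s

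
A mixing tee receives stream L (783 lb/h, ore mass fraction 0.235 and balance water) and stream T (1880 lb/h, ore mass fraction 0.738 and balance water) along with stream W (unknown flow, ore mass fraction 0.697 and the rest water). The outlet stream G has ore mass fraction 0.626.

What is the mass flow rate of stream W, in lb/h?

Let W be the unknown flow. Total out = 2663 + W.
ore balance: 1571.4 + 0.697·W = 0.626·(2663 + W)
(0.697 − 0.626)·W = 0.626×2663 − 1571.4 = 95.593
W = 95.593 / 0.071 = 1346.4 lb/h

1346 lb/h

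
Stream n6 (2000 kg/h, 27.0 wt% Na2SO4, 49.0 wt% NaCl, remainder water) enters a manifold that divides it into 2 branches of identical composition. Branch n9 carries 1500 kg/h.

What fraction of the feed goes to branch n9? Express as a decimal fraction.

Fraction to n9 = 1500/2000 = 0.7500.

0.750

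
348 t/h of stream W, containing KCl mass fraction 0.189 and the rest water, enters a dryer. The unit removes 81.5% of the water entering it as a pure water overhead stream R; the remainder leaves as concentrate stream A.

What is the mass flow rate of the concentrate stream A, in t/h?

118 t/h

water entering = 348×0.811 = 282.23 t/h; overhead removed = 0.815×282.23 = 230.02 t/h.
Concentrate = 348 − 230.02 = 117.98 t/h.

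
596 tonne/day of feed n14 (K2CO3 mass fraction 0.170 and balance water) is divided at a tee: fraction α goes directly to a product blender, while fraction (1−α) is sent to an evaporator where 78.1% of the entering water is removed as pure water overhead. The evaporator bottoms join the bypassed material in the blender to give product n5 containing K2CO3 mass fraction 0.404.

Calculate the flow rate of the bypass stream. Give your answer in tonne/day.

All 596×0.170 = 101.32 tonne/day of K2CO3 reaches n5, so n5 = 101.32/0.404 = 250.79 tonne/day and vapour = 345.21 tonne/day.
The evaporator receives (1−α)·596 of feed at 0.830 water and removes 0.781 of that water:
0.781×0.830×(1−α)×596 = 345.21
(1−α) = 345.21/386.35 = 0.8935;  α = 0.1065.
Bypass flow = 0.1065×596 = 63.461 tonne/day.

63.46 tonne/day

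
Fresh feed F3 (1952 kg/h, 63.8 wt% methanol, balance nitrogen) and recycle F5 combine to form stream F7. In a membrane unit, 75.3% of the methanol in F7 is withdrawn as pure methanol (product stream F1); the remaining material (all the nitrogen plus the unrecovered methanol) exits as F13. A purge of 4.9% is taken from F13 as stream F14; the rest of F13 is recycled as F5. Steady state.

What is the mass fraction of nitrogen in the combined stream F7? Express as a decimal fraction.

0.8986

nitrogen enters only via F3 and leaves only via the purge: 1952×0.362 = 0.049×(nitrogen in F13), and the membrane unit passes all nitrogen, so nitrogen in F7 = nitrogen in F13 = 14421 kg/h.
methanol in F7: m_A = 1952×0.638 + (1−0.049)·(1−0.753)·m_A, so m_A = 1245.4/0.7651 = 1627.7 kg/h.
F7 = 1627.7 + 14421 = 16049 kg/h.
nitrogen fraction in F7 = 14421/16049 = 0.8986.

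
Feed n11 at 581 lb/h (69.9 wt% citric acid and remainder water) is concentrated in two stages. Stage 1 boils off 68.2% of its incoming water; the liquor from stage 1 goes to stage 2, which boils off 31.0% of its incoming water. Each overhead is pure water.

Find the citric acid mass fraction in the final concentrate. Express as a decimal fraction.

water in feed = 581×0.301 = 174.88 lb/h.
After stage 1: water left = (1−0.682)×174.88 = 55.612; stream total = 461.73 lb/h.
After stage 2: water left = (1−0.310)×55.612 = 38.372; final concentrate = 444.49 lb/h.
citric acid fraction = 406.12/444.49 = 0.914.

0.914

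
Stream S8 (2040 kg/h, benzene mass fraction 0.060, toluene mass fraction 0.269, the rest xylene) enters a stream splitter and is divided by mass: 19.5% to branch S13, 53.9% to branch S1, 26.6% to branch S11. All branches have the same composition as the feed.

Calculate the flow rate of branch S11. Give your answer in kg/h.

Branch S11 flow = 0.266×2040 = 542.64 kg/h.

542.6 kg/h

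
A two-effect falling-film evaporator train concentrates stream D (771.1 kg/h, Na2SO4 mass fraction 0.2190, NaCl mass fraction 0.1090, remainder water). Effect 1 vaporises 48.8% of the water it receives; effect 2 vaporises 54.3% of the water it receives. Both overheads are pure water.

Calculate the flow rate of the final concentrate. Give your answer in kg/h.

water in feed = 771.1×0.672 = 518.18 kg/h.
After stage 1: water left = (1−0.488)×518.18 = 265.31; stream total = 518.23 kg/h.
After stage 2: water left = (1−0.543)×265.31 = 121.25; final concentrate = 374.17 kg/h.

374.2 kg/h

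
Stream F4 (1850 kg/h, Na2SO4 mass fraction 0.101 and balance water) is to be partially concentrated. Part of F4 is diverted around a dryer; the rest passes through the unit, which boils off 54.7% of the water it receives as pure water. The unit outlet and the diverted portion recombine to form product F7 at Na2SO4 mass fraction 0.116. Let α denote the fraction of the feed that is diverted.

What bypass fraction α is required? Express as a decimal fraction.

All 1850×0.101 = 186.85 kg/h of Na2SO4 reaches F7, so F7 = 186.85/0.116 = 1610.8 kg/h and vapour = 239.22 kg/h.
The evaporator receives (1−α)·1850 of feed at 0.899 water and removes 0.547 of that water:
0.547×0.899×(1−α)×1850 = 239.22
(1−α) = 239.22/909.74 = 0.2630;  α = 0.7370.

0.737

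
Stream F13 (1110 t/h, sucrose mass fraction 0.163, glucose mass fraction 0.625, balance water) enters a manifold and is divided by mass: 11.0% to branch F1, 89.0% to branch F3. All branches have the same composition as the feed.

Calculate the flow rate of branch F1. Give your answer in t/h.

122.1 t/h

Branch F1 flow = 0.110×1110 = 122.1 t/h.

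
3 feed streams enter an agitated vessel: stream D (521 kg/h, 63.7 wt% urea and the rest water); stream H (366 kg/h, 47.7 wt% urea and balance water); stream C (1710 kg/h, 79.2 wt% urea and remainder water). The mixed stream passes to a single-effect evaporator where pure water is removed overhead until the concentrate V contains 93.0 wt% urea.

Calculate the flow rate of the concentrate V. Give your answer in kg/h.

2001 kg/h

urea entering = 521×0.637 + 366×0.477 + 1710×0.792 = 1860.8 kg/h.
All urea reports to V, so V = 1860.8/0.930 = 2000.8 kg/h.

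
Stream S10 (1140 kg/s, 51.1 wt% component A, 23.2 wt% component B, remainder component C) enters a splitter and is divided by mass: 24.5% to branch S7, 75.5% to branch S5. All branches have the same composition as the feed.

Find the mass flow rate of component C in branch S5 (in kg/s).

Branch S5 total = 0.755×1140 = 860.7 kg/s.
component C in S5 = 0.257×860.7 = 221.2 kg/s.

221.2 kg/s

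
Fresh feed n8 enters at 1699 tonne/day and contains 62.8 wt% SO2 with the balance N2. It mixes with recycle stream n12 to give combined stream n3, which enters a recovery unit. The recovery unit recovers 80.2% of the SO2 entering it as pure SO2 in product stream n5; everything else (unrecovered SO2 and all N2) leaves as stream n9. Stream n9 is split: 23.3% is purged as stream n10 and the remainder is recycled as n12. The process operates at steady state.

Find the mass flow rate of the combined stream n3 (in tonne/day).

N2 enters only via n8 and leaves only via the purge: 1699×0.372 = 0.233×(N2 in n9), and the recovery unit passes all N2, so N2 in n3 = N2 in n9 = 2712.6 tonne/day.
SO2 in n3: m_A = 1699×0.628 + (1−0.233)·(1−0.802)·m_A, so m_A = 1067/0.8481 = 1258 tonne/day.
n3 = 1258 + 2712.6 = 3970.6 tonne/day.

3971 tonne/day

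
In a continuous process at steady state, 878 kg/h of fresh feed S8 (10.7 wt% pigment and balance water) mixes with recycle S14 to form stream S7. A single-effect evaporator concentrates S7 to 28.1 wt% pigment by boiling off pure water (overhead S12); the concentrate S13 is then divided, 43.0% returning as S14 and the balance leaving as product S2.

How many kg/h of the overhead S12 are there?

543.7 kg/h

Overall pigment balance (none leaves overhead): pigment in fresh feed = pigment in product, i.e. 878×0.107 = (1−0.430)·S13·0.281.
S13 = 93.946/(0.281×0.570) = 586.54 kg/h.
Recycle S14 = 0.430×586.54 = 252.21 kg/h.
Combined feed S7 = 878 + 252.21 = 1130.2 kg/h.
Overhead S12 = S7 − S13 = 1130.2 − 586.54 = 543.67 kg/h.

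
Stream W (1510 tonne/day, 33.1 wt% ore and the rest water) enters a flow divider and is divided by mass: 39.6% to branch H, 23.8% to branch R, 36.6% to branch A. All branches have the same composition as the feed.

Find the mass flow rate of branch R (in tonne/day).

Branch R flow = 0.238×1510 = 359.38 tonne/day.

359.4 tonne/day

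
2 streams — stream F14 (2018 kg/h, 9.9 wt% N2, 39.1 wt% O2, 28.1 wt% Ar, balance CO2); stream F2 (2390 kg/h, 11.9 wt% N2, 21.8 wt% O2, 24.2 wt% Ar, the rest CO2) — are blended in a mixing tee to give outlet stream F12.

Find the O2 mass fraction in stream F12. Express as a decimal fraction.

Total flow out = 2018 + 2390 = 4408 kg/h.
O2 in = 2018×0.391 + 2390×0.218 = 1310.1 kg/h.
O2 mass fraction in F12 = 1310.1/4408 = 0.297.

0.297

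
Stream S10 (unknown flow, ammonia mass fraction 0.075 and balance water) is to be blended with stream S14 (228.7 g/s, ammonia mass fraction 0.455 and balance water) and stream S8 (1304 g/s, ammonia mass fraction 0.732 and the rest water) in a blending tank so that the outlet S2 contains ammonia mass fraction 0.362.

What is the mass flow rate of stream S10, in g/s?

Let S10 be the unknown flow. Total out = 1532.7 + S10.
ammonia balance: 1058.6 + 0.075·S10 = 0.362·(1532.7 + S10)
(0.075 − 0.362)·S10 = 0.362×1532.7 − 1058.6 = -503.75
S10 = -503.75 / -0.287 = 1755.2 g/s

1755 g/s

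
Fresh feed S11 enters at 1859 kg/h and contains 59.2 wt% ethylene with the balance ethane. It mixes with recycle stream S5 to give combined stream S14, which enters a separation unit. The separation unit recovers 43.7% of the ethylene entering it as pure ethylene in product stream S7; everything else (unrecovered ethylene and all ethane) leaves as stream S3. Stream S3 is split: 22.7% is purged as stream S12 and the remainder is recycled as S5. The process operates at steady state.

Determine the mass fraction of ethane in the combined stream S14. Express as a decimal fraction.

0.632

ethane enters only via S11 and leaves only via the purge: 1859×0.408 = 0.227×(ethane in S3), and the separation unit passes all ethane, so ethane in S14 = ethane in S3 = 3341.3 kg/h.
ethylene in S14: m_A = 1859×0.592 + (1−0.227)·(1−0.437)·m_A, so m_A = 1100.5/0.5648 = 1948.5 kg/h.
S14 = 1948.5 + 3341.3 = 5289.8 kg/h.
ethane fraction in S14 = 3341.3/5289.8 = 0.632.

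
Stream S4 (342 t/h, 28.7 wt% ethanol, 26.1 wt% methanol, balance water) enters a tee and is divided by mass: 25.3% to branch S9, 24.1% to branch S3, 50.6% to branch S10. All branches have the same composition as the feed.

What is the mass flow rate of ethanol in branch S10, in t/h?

Branch S10 total = 0.506×342 = 173.05 t/h.
ethanol in S10 = 0.287×173.05 = 49.666 t/h.

49.67 t/h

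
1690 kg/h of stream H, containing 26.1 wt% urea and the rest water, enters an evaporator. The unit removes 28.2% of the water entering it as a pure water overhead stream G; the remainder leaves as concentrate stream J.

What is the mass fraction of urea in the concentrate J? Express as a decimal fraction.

urea is not removed: 1690×0.261 = 441.09 kg/h of urea enters J.
water entering = 1690×0.739 = 1248.9 kg/h; overhead removed = 0.282×1248.9 = 352.19 kg/h.
Concentrate = 1690 − 352.19 = 1337.8 kg/h.
Mass fraction = 441.09/1337.8 = 0.3297.

0.3297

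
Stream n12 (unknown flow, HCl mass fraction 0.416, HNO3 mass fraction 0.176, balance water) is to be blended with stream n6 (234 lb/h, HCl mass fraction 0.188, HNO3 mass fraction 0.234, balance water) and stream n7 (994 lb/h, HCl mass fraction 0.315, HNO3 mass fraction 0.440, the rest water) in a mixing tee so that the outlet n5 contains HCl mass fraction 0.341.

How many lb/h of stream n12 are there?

821.9 lb/h

Let n12 be the unknown flow. Total out = 1228 + n12.
HCl balance: 357.1 + 0.416·n12 = 0.341·(1228 + n12)
(0.416 − 0.341)·n12 = 0.341×1228 − 357.1 = 61.646
n12 = 61.646 / 0.075 = 821.95 lb/h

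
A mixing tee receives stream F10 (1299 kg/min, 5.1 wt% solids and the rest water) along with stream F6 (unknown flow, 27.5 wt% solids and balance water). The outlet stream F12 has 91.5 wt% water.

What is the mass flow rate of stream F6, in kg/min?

Let F6 be the unknown flow. Total out = 1299 + F6.
water balance: 1232.8 + 0.725·F6 = 0.915·(1299 + F6)
(0.725 − 0.915)·F6 = 0.915×1299 − 1232.8 = -44.166
F6 = -44.166 / -0.190 = 232.45 kg/min

232.5 kg/min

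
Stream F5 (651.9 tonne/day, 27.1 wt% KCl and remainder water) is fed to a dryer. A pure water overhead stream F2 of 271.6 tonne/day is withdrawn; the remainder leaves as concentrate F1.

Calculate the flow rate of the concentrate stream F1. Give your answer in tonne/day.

Concentrate = 651.9 − 271.6 = 380.3 tonne/day.

380.3 tonne/day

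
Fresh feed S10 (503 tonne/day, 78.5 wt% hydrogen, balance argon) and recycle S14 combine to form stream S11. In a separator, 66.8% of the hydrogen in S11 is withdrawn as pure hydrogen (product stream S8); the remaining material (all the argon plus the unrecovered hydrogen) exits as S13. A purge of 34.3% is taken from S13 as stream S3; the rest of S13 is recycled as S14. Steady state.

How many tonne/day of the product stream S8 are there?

hydrogen in S11: m_A = 503×0.785 + (1−0.343)·(1−0.668)·m_A, so m_A = 394.86/0.7819 = 505.01 tonne/day.
Product S8 = 0.668×505.01 = 337.35 tonne/day.

337.3 tonne/day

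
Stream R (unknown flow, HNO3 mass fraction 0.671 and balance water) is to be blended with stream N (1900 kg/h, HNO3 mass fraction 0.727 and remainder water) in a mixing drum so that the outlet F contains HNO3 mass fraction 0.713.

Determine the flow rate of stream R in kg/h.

633.3 kg/h

Let R be the unknown flow. Total out = 1900 + R.
HNO3 balance: 1381.3 + 0.671·R = 0.713·(1900 + R)
(0.671 − 0.713)·R = 0.713×1900 − 1381.3 = -26.6
R = -26.6 / -0.042 = 633.33 kg/h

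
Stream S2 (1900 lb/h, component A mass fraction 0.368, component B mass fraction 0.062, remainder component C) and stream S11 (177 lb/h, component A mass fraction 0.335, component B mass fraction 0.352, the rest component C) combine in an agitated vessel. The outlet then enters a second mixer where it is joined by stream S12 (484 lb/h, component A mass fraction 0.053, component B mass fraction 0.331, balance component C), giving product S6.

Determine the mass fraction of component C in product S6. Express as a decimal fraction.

Overall, product flow = 2561 lb/h.
component C in = 1900×0.570 + 177×0.313 + 484×0.616 = 1436.5 lb/h.
component C fraction in S6 = 0.561.

0.561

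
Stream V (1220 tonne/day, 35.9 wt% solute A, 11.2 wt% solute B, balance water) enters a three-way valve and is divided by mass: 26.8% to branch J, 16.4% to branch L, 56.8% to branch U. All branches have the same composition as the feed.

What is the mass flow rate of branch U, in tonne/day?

Branch U flow = 0.568×1220 = 692.96 tonne/day.

693 tonne/day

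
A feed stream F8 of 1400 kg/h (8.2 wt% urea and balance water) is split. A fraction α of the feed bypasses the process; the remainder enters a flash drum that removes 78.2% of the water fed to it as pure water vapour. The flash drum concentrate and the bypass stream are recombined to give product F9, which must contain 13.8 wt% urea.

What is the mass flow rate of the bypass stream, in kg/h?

608.6 kg/h

All 1400×0.082 = 114.8 kg/h of urea reaches F9, so F9 = 114.8/0.138 = 831.88 kg/h and vapour = 568.12 kg/h.
The evaporator receives (1−α)·1400 of feed at 0.918 water and removes 0.782 of that water:
0.782×0.918×(1−α)×1400 = 568.12
(1−α) = 568.12/1005 = 0.5653;  α = 0.4347.
Bypass flow = 0.4347×1400 = 608.62 kg/h.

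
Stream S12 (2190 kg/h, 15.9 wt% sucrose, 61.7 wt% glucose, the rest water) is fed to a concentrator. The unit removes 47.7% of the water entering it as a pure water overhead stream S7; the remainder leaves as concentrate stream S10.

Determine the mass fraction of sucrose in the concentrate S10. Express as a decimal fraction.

sucrose is not removed: 2190×0.159 = 348.21 kg/h of sucrose enters S10.
water entering = 2190×0.224 = 490.56 kg/h; overhead removed = 0.477×490.56 = 234 kg/h.
Concentrate = 2190 − 234 = 1956 kg/h.
Mass fraction = 348.21/1956 = 0.1780.

0.1780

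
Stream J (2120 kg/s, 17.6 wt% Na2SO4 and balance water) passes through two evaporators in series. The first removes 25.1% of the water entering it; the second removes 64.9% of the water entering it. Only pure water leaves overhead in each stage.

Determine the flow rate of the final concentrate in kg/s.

832.4 kg/s

water in feed = 2120×0.824 = 1746.9 kg/s.
After stage 1: water left = (1−0.251)×1746.9 = 1308.4; stream total = 1681.5 kg/s.
After stage 2: water left = (1−0.649)×1308.4 = 459.25; final concentrate = 832.37 kg/s.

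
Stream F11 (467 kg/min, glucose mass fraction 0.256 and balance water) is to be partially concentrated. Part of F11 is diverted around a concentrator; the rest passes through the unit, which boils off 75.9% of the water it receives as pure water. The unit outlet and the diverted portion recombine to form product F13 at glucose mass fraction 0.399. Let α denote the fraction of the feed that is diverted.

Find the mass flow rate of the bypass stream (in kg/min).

All 467×0.256 = 119.55 kg/min of glucose reaches F13, so F13 = 119.55/0.399 = 299.63 kg/min and vapour = 167.37 kg/min.
The evaporator receives (1−α)·467 of feed at 0.744 water and removes 0.759 of that water:
0.759×0.744×(1−α)×467 = 167.37
(1−α) = 167.37/263.71 = 0.6347;  α = 0.3653.
Bypass flow = 0.3653×467 = 170.61 kg/min.

170.6 kg/min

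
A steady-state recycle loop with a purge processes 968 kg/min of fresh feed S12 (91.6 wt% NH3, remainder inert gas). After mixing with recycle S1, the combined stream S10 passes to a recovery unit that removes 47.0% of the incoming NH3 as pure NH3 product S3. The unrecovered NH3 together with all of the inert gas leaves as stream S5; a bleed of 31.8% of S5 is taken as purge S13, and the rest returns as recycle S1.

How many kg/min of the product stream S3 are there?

652.7 kg/min

NH3 in S10: m_A = 968×0.916 + (1−0.318)·(1−0.470)·m_A, so m_A = 886.69/0.6385 = 1388.6 kg/min.
Product S3 = 0.470×1388.6 = 652.65 kg/min.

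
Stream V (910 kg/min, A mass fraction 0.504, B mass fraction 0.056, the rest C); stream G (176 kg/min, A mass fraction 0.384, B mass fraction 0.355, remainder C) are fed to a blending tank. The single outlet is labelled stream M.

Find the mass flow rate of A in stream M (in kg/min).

526.2 kg/min

A out = A in = 910×0.504 + 176×0.384 = 526.22 kg/min.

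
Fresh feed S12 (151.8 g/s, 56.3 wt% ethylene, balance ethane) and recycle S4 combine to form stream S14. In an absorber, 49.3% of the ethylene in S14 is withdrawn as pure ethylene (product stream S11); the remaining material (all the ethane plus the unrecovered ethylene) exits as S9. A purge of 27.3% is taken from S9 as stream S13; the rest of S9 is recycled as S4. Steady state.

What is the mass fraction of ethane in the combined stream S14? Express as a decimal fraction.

0.6422

ethane enters only via S12 and leaves only via the purge: 151.8×0.437 = 0.273×(ethane in S9), and the absorber passes all ethane, so ethane in S14 = ethane in S9 = 242.99 g/s.
ethylene in S14: m_A = 151.8×0.563 + (1−0.273)·(1−0.493)·m_A, so m_A = 85.463/0.6314 = 135.35 g/s.
S14 = 135.35 + 242.99 = 378.34 g/s.
ethane fraction in S14 = 242.99/378.34 = 0.6422.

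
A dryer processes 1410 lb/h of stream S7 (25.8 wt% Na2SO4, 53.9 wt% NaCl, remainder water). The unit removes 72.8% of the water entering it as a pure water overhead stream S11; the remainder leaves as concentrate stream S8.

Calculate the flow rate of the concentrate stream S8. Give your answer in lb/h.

1202 lb/h

water entering = 1410×0.203 = 286.23 lb/h; overhead removed = 0.728×286.23 = 208.38 lb/h.
Concentrate = 1410 − 208.38 = 1201.6 lb/h.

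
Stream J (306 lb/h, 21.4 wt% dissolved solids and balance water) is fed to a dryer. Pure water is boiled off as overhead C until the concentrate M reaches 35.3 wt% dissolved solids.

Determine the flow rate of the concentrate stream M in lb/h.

185.5 lb/h

dissolved solids is conserved: 306×0.214 = 65.484 lb/h all reports to the concentrate.
Concentrate = 65.484/(target fraction) = 185.51 lb/h.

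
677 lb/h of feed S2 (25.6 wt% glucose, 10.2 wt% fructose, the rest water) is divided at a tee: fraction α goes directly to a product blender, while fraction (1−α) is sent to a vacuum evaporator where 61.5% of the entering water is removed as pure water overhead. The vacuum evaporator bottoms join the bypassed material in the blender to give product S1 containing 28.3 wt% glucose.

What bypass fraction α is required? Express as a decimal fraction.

All 677×0.256 = 173.31 lb/h of glucose reaches S1, so S1 = 173.31/0.283 = 612.41 lb/h and vapour = 64.59 lb/h.
The evaporator receives (1−α)·677 of feed at 0.642 water and removes 0.615 of that water:
0.615×0.642×(1−α)×677 = 64.59
(1−α) = 64.59/267.3 = 0.2416;  α = 0.7584.

0.758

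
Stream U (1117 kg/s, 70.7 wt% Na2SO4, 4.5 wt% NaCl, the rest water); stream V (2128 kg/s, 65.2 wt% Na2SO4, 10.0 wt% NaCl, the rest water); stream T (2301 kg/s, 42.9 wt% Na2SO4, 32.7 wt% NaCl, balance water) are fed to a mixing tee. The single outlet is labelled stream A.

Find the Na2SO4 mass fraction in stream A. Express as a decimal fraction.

Total flow out = 1117 + 2128 + 2301 = 5546 kg/s.
Na2SO4 in = 1117×0.707 + 2128×0.652 + 2301×0.429 = 3164.3 kg/s.
Na2SO4 mass fraction in A = 3164.3/5546 = 0.5706.

0.5706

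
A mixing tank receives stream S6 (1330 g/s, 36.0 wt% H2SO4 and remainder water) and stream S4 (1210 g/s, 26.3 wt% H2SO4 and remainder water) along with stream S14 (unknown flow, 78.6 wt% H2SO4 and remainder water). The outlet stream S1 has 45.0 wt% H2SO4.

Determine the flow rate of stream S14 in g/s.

Let S14 be the unknown flow. Total out = 2540 + S14.
H2SO4 balance: 797.03 + 0.786·S14 = 0.450·(2540 + S14)
(0.786 − 0.450)·S14 = 0.450×2540 − 797.03 = 345.97
S14 = 345.97 / 0.336 = 1029.7 g/s

1030 g/s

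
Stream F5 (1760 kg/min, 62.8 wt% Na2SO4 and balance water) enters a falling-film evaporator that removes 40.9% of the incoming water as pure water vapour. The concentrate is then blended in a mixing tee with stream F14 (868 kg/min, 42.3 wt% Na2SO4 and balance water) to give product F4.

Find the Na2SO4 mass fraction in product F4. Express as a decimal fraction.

Vapour removed = 0.409×0.372×1760 = 267.78 kg/min; concentrate = 1492.2 kg/min.
Na2SO4 reaching the mixer = 1105.3 (from concentrate) + 868×0.423 = 1472.4 kg/min.
Product flow = 1492.2 + 868 = 2360.2 kg/min; Na2SO4 fraction = 0.624.

0.624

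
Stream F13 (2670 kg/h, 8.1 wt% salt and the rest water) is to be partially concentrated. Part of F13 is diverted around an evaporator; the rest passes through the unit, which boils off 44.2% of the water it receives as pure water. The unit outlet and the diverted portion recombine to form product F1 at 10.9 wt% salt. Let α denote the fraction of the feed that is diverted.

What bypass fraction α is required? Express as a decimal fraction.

All 2670×0.081 = 216.27 kg/h of salt reaches F1, so F1 = 216.27/0.109 = 1984.1 kg/h and vapour = 685.87 kg/h.
The evaporator receives (1−α)·2670 of feed at 0.919 water and removes 0.442 of that water:
0.442×0.919×(1−α)×2670 = 685.87
(1−α) = 685.87/1084.5 = 0.6324;  α = 0.3676.

0.368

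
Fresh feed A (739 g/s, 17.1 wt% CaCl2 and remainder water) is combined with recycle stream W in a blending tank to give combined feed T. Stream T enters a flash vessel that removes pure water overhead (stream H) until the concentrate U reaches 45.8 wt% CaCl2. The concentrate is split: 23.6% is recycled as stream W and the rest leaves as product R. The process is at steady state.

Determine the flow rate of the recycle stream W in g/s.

85.23 g/s

Overall CaCl2 balance (none leaves overhead): CaCl2 in fresh feed = CaCl2 in product, i.e. 739×0.171 = (1−0.236)·U·0.458.
U = 126.37/(0.458×0.764) = 361.15 g/s.
Recycle W = 0.236×361.15 = 85.23 g/s.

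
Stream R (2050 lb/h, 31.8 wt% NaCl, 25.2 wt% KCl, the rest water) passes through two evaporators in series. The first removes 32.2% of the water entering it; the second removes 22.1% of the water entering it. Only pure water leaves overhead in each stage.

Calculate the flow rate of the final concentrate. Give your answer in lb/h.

1634 lb/h

water in feed = 2050×0.430 = 881.5 lb/h.
After stage 1: water left = (1−0.322)×881.5 = 597.66; stream total = 1766.2 lb/h.
After stage 2: water left = (1−0.221)×597.66 = 465.57; final concentrate = 1634.1 lb/h.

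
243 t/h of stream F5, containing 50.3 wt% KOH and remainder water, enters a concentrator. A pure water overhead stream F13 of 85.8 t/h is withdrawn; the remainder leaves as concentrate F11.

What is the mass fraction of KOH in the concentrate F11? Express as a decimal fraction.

0.778

KOH is not removed: 243×0.503 = 122.23 t/h of KOH enters F11.
Concentrate = 243 − 85.8 = 157.2 t/h.
Mass fraction = 122.23/157.2 = 0.778.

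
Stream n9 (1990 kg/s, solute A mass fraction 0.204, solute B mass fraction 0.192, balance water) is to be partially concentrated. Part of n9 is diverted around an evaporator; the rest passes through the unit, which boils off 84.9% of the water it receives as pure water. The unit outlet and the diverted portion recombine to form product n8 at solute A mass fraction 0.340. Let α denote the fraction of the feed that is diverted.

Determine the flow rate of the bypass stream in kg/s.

All 1990×0.204 = 405.96 kg/s of solute A reaches n8, so n8 = 405.96/0.340 = 1194 kg/s and vapour = 796 kg/s.
The evaporator receives (1−α)·1990 of feed at 0.604 water and removes 0.849 of that water:
0.849×0.604×(1−α)×1990 = 796
(1−α) = 796/1020.5 = 0.7800;  α = 0.2200.
Bypass flow = 0.2200×1990 = 437.73 kg/s.

437.7 kg/s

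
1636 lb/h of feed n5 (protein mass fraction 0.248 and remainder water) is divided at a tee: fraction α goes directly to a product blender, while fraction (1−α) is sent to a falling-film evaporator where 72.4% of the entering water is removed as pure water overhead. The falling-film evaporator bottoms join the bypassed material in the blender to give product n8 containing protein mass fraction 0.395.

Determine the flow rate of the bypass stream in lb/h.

517.7 lb/h

All 1636×0.248 = 405.73 lb/h of protein reaches n8, so n8 = 405.73/0.395 = 1027.2 lb/h and vapour = 608.84 lb/h.
The evaporator receives (1−α)·1636 of feed at 0.752 water and removes 0.724 of that water:
0.724×0.752×(1−α)×1636 = 608.84
(1−α) = 608.84/890.72 = 0.6835;  α = 0.3165.
Bypass flow = 0.3165×1636 = 517.73 lb/h.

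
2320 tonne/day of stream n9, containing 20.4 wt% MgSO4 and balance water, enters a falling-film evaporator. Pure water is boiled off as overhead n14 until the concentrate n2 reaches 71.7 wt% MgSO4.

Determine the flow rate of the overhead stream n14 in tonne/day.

1660 tonne/day

MgSO4 is conserved: 2320×0.204 = 473.28 tonne/day all reports to the concentrate.
Concentrate = 473.28/(target fraction) = 660.08 tonne/day.
Overhead = 2320 − 660.08 = 1659.9 tonne/day.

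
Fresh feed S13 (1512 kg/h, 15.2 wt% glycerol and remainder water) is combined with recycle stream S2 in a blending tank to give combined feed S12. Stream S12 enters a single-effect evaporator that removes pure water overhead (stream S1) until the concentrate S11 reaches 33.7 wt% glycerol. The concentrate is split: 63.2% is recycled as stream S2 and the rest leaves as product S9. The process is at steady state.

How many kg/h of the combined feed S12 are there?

2683 kg/h

Overall glycerol balance (none leaves overhead): glycerol in fresh feed = glycerol in product, i.e. 1512×0.152 = (1−0.632)·S11·0.337.
S11 = 229.82/(0.337×0.368) = 1853.2 kg/h.
Recycle S2 = 0.632×1853.2 = 1171.2 kg/h.
Combined feed S12 = 1512 + 1171.2 = 2683.2 kg/h.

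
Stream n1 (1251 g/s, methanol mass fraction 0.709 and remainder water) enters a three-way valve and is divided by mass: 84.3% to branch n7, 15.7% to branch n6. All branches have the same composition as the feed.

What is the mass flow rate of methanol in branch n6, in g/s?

Branch n6 total = 0.157×1251 = 196.41 g/s.
methanol in n6 = 0.709×196.41 = 139.25 g/s.

139.3 g/s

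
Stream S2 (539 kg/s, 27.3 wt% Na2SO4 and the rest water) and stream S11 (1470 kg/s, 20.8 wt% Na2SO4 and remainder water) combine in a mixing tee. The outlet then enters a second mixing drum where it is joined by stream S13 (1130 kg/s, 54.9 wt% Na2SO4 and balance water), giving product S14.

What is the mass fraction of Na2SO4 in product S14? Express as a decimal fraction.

Overall, product flow = 3139 kg/s.
Na2SO4 in = 539×0.273 + 1470×0.208 + 1130×0.549 = 1073.3 kg/s.
Na2SO4 fraction in S14 = 0.3419.

0.3419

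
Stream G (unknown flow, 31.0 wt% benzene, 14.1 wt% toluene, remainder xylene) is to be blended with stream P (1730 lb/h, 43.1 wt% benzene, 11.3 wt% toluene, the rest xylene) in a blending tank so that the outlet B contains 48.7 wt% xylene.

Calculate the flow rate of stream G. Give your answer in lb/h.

865 lb/h

Let G be the unknown flow. Total out = 1730 + G.
xylene balance: 788.88 + 0.549·G = 0.487·(1730 + G)
(0.549 − 0.487)·G = 0.487×1730 − 788.88 = 53.63
G = 53.63 / 0.062 = 865 lb/h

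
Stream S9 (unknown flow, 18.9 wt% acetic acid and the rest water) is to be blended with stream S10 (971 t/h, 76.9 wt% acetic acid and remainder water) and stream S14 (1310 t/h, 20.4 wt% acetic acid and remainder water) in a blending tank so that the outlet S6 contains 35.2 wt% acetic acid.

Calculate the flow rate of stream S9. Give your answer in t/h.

1295 t/h

Let S9 be the unknown flow. Total out = 2281 + S9.
acetic acid balance: 1013.9 + 0.189·S9 = 0.352·(2281 + S9)
(0.189 − 0.352)·S9 = 0.352×2281 − 1013.9 = -211.03
S9 = -211.03 / -0.163 = 1294.6 t/h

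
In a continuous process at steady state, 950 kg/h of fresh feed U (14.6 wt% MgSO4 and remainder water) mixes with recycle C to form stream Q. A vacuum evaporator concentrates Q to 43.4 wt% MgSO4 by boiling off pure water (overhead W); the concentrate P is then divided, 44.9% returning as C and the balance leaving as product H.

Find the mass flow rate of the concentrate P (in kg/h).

580 kg/h

Overall MgSO4 balance (none leaves overhead): MgSO4 in fresh feed = MgSO4 in product, i.e. 950×0.146 = (1−0.449)·P·0.434.
P = 138.7/(0.434×0.551) = 580.01 kg/h.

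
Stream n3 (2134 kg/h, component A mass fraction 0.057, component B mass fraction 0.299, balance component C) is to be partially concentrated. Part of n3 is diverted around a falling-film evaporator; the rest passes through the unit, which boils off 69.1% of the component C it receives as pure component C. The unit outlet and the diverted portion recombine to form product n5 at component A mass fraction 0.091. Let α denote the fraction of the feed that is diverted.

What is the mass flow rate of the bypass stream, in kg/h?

342.3 kg/h

All 2134×0.057 = 121.64 kg/h of component A reaches n5, so n5 = 121.64/0.091 = 1336.7 kg/h and vapour = 797.32 kg/h.
The evaporator receives (1−α)·2134 of feed at 0.644 component C and removes 0.691 of that component C:
0.691×0.644×(1−α)×2134 = 797.32
(1−α) = 797.32/949.64 = 0.8396;  α = 0.1604.
Bypass flow = 0.1604×2134 = 342.29 kg/h.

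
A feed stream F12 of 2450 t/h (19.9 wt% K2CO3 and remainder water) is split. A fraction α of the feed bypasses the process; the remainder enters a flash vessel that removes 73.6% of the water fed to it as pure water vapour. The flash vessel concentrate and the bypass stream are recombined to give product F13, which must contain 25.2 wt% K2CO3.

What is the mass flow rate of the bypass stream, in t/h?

1576 t/h

All 2450×0.199 = 487.55 t/h of K2CO3 reaches F13, so F13 = 487.55/0.252 = 1934.7 t/h and vapour = 515.28 t/h.
The evaporator receives (1−α)·2450 of feed at 0.801 water and removes 0.736 of that water:
0.736×0.801×(1−α)×2450 = 515.28
(1−α) = 515.28/1444.4 = 0.3568;  α = 0.6432.
Bypass flow = 0.6432×2450 = 1576 t/h.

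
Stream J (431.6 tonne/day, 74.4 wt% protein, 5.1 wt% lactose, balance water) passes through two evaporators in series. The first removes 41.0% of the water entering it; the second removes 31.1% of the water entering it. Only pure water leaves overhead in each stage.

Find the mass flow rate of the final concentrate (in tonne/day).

water in feed = 431.6×0.205 = 88.478 tonne/day.
After stage 1: water left = (1−0.410)×88.478 = 52.202; stream total = 395.32 tonne/day.
After stage 2: water left = (1−0.311)×52.202 = 35.967; final concentrate = 379.09 tonne/day.

379.1 tonne/day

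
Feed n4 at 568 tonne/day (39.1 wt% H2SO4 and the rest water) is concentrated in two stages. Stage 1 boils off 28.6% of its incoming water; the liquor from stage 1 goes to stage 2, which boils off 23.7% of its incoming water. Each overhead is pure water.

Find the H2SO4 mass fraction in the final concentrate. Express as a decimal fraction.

0.5410

water in feed = 568×0.609 = 345.91 tonne/day.
After stage 1: water left = (1−0.286)×345.91 = 246.98; stream total = 469.07 tonne/day.
After stage 2: water left = (1−0.237)×246.98 = 188.45; final concentrate = 410.53 tonne/day.
H2SO4 fraction = 222.09/410.53 = 0.5410.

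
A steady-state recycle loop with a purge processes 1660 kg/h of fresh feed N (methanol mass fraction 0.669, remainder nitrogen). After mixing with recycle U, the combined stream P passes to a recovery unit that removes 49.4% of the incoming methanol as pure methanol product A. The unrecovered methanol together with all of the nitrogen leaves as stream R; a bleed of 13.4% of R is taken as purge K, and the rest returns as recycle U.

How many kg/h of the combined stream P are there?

6077 kg/h

nitrogen enters only via N and leaves only via the purge: 1660×0.331 = 0.134×(nitrogen in R), and the recovery unit passes all nitrogen, so nitrogen in P = nitrogen in R = 4100.4 kg/h.
methanol in P: m_A = 1660×0.669 + (1−0.134)·(1−0.494)·m_A, so m_A = 1110.5/0.5618 = 1976.7 kg/h.
P = 1976.7 + 4100.4 = 6077.2 kg/h.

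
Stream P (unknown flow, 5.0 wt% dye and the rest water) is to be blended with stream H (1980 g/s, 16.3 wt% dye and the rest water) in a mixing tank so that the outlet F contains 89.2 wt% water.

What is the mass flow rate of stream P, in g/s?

Let P be the unknown flow. Total out = 1980 + P.
water balance: 1657.3 + 0.950·P = 0.892·(1980 + P)
(0.950 − 0.892)·P = 0.892×1980 − 1657.3 = 108.9
P = 108.9 / 0.058 = 1877.6 g/s

1878 g/s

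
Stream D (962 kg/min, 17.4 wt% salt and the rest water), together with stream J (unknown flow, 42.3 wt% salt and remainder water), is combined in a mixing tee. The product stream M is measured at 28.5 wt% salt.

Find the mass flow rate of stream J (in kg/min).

773.8 kg/min

Let J be the unknown flow. Total out = 962 + J.
salt balance: 167.39 + 0.423·J = 0.285·(962 + J)
(0.423 − 0.285)·J = 0.285×962 − 167.39 = 106.78
J = 106.78 / 0.138 = 773.78 kg/min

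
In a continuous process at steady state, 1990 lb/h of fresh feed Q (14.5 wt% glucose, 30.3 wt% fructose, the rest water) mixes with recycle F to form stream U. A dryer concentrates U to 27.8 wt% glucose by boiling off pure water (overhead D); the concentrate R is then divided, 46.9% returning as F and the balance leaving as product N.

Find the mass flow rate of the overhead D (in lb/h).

Overall glucose balance (none leaves overhead): glucose in fresh feed = glucose in product, i.e. 1990×0.145 = (1−0.469)·R·0.278.
R = 288.55/(0.278×0.531) = 1954.7 lb/h.
Recycle F = 0.469×1954.7 = 916.76 lb/h.
Combined feed U = 1990 + 916.76 = 2906.8 lb/h.
Overhead D = U − R = 2906.8 − 1954.7 = 952.05 lb/h.

952.1 lb/h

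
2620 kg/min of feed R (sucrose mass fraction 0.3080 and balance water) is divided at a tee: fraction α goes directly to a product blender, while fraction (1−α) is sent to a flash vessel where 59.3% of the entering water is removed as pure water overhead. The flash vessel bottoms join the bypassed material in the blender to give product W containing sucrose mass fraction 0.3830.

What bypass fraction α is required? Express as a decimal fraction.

All 2620×0.308 = 806.96 kg/min of sucrose reaches W, so W = 806.96/0.383 = 2106.9 kg/min and vapour = 513.05 kg/min.
The evaporator receives (1−α)·2620 of feed at 0.692 water and removes 0.593 of that water:
0.593×0.692×(1−α)×2620 = 513.05
(1−α) = 513.05/1075.1 = 0.4772;  α = 0.5228.

0.523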